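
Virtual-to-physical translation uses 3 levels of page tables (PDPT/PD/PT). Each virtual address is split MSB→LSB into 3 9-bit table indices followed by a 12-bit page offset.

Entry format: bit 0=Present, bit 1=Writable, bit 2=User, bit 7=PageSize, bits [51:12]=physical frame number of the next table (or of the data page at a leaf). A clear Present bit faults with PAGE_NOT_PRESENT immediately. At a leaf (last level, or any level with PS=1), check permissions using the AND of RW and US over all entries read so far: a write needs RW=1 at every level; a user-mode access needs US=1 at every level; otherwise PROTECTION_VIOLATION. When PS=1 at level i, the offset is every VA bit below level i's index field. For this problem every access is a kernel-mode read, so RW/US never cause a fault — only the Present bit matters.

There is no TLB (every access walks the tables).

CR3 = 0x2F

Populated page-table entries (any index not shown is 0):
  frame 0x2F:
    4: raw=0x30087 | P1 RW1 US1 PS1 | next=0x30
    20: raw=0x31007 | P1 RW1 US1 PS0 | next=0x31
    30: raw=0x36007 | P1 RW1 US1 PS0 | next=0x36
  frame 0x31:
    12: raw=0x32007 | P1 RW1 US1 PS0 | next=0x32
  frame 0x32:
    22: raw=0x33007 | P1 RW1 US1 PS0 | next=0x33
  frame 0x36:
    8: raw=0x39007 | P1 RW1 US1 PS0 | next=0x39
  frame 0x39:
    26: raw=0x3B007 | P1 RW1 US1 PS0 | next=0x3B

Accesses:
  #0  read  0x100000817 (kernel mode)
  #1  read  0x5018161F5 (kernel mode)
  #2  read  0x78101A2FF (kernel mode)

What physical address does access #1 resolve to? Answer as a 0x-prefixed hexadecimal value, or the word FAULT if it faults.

Per-access translation:
#0 VA=0x100000817 (r,kernel):
  [0] read 0x2F idx=4: raw=0x30087 flags P=1 W=1 U=1 S=1
  ✓ 0x30817 (huge @L0)  — 1 lookups
#1 VA=0x5018161F5 (r,kernel):
  [0] read 0x2F idx=20: raw=0x31007 flags P=1 W=1 U=1 S=0
  [1] read 0x31 idx=12: raw=0x32007 flags P=1 W=1 U=1 S=0
  [2] read 0x32 idx=22: raw=0x33007 flags P=1 W=1 U=1 S=0
  ✓ 0x331F5  — 3 lookups
#2 VA=0x78101A2FF (r,kernel):
  [0] read 0x2F idx=30: raw=0x36007 flags P=1 W=1 U=1 S=0
  [1] read 0x36 idx=8: raw=0x39007 flags P=1 W=1 U=1 S=0
  [2] read 0x39 idx=26: raw=0x3B007 flags P=1 W=1 U=1 S=0
  ✓ 0x3B2FF  — 3 lookups

Access #1 PA: 0x331F5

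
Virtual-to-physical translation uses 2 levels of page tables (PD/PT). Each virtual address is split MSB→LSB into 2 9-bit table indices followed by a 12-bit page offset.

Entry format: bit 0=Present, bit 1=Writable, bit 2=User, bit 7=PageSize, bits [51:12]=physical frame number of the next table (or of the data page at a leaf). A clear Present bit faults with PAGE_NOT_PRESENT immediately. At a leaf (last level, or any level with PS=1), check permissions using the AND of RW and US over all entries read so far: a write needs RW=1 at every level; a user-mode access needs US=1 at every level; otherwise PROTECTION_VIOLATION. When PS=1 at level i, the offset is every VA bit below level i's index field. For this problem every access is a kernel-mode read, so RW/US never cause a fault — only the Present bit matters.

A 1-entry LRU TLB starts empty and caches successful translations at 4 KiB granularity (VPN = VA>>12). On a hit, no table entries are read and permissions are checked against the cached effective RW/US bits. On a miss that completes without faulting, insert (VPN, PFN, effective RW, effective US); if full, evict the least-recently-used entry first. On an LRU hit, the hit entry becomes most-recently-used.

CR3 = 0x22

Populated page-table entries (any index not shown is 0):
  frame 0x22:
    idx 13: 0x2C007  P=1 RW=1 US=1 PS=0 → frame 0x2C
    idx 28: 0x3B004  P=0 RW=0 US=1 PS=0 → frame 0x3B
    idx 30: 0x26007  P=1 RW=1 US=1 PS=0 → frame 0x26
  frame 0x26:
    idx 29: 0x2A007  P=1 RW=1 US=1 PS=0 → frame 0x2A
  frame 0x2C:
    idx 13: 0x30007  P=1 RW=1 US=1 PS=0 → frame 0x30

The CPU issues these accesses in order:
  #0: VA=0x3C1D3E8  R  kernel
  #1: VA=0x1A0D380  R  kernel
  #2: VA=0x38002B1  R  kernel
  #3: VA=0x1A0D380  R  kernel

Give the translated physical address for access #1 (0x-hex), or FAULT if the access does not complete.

Walk each access:
#0 VA=0x3C1D3E8 (r,kernel):
  [0] read 0x22 idx=30: raw=0x26007 flags P=1 W=1 U=1 S=0
  [1] read 0x26 idx=29: raw=0x2A007 flags P=1 W=1 U=1 S=0
  ⇒ phys 0x2A3E8  [2 reads]
#1 VA=0x1A0D380 (r,kernel):
  [0] read 0x22 idx=13: raw=0x2C007 flags P=1 W=1 U=1 S=0
  [1] read 0x2C idx=13: raw=0x30007 flags P=1 W=1 U=1 S=0
  ⇒ phys 0x30380  [2 reads]
#2 VA=0x38002B1 (r,kernel):
  [0] read 0x22 idx=28: raw=0x3B004 flags P=0 W=0 U=1 S=0
  ⇒ fault: PAGE_NOT_PRESENT  — 1 lookups
#3 VA=0x1A0D380 (r,kernel):
  TLB hit vpn=0x1A0D → PA=0x30380

Access #1 PA: 0x30380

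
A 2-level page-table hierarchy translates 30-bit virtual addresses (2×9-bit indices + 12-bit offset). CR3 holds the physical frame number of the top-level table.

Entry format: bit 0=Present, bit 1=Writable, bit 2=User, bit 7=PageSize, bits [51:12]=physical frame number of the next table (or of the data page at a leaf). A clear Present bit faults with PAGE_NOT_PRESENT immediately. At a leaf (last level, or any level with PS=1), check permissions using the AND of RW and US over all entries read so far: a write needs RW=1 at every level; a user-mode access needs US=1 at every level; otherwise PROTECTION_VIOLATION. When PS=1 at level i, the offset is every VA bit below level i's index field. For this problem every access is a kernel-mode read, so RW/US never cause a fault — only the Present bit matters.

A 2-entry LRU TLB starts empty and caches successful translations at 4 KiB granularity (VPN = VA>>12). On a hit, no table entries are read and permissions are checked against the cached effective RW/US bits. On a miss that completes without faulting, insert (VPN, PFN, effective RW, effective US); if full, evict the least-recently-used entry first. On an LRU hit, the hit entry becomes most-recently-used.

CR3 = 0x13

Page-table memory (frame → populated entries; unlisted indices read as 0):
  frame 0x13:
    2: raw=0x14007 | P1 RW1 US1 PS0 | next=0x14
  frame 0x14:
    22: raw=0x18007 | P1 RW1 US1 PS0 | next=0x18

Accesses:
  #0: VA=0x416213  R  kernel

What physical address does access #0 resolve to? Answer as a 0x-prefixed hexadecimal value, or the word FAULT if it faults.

Walk each access:
#0 VA=0x416213 (r,kernel):
  [0] read 0x13 idx=2: raw=0x14007 flags P=1 W=1 U=1 S=0
  [1] read 0x14 idx=22: raw=0x18007 flags P=1 W=1 U=1 S=0
  → PA=0x18213  (2 entries read)

Access #0 PA: 0x18213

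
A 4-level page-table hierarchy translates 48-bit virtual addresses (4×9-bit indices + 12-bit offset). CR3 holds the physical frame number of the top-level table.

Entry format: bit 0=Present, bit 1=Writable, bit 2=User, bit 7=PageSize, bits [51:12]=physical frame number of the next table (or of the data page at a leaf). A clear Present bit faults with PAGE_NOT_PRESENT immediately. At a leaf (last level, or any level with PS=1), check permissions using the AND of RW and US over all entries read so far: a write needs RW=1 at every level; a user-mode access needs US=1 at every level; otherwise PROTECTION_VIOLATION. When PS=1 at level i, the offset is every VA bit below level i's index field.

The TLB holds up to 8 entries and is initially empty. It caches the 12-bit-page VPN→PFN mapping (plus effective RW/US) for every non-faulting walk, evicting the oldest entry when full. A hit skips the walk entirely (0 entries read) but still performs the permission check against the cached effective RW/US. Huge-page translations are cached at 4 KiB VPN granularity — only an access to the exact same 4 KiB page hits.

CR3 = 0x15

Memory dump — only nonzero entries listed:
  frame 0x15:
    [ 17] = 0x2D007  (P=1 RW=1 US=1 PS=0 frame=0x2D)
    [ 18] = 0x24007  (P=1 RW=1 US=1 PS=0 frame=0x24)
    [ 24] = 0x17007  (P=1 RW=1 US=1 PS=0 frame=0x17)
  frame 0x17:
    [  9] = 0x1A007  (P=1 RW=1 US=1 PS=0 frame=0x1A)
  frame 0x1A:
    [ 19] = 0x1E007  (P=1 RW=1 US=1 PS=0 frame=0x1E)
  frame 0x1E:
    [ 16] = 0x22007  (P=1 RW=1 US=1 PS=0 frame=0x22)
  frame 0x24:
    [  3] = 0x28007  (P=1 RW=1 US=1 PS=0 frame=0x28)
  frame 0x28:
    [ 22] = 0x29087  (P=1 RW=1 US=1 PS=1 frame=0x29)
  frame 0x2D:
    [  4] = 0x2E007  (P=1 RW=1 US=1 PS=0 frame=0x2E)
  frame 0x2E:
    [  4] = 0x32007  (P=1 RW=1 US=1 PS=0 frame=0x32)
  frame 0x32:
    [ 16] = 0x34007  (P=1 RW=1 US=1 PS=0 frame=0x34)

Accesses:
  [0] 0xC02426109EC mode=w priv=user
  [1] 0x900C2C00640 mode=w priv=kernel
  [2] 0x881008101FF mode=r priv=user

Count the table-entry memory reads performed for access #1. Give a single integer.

Per-access translation:
#0 VA=0xC02426109EC (w,user):
  L0 @0x15[24] → 0x17007  P=1,RW=1,US=1,PS=0
  L1 @0x17[9] → 0x1A007  P=1,RW=1,US=1,PS=0
  L2 @0x1A[19] → 0x1E007  P=1,RW=1,US=1,PS=0
  L3 @0x1E[16] → 0x22007  P=1,RW=1,US=1,PS=0
  ⇒ phys 0x229EC  [4 reads]
#1 VA=0x900C2C00640 (w,kernel):
  L0 @0x15[18] → 0x24007  P=1,RW=1,US=1,PS=0
  L1 @0x24[3] → 0x28007  P=1,RW=1,US=1,PS=0
  L2 @0x28[22] → 0x29087  P=1,RW=1,US=1,PS=1
  ⇒ phys 0x29640 (huge @L2)  [3 reads]
#2 VA=0x881008101FF (r,user):
  L0 @0x15[17] → 0x2D007  P=1,RW=1,US=1,PS=0
  L1 @0x2D[4] → 0x2E007  P=1,RW=1,US=1,PS=0
  L2 @0x2E[4] → 0x32007  P=1,RW=1,US=1,PS=0
  L3 @0x32[16] → 0x34007  P=1,RW=1,US=1,PS=0
  ⇒ phys 0x341FF  [4 reads]

Entries read for #1: 3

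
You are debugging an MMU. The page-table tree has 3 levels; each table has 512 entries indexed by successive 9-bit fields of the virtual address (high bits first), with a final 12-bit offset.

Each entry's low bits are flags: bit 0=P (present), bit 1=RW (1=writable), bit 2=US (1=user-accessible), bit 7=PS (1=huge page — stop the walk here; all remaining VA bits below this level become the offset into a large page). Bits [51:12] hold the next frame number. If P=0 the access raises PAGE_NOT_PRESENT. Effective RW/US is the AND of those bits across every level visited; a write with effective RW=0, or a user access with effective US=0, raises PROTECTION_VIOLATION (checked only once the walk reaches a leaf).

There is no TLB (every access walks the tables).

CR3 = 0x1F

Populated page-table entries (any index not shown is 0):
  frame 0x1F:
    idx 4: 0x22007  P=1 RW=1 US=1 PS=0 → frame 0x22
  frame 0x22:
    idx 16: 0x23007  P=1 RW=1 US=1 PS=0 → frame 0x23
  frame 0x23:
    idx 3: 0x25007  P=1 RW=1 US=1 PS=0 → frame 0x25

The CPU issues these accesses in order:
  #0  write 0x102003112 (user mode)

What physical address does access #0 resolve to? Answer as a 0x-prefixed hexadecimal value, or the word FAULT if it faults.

Trace:
#0 VA=0x102003112 (w,user):
  [0] read 0x1F idx=4: raw=0x22007 flags P=1 W=1 U=1 S=0
  [1] read 0x22 idx=16: raw=0x23007 flags P=1 W=1 U=1 S=0
  [2] read 0x23 idx=3: raw=0x25007 flags P=1 W=1 U=1 S=0
  → PA=0x25112  (3 entries read)

Access #0 PA: 0x25112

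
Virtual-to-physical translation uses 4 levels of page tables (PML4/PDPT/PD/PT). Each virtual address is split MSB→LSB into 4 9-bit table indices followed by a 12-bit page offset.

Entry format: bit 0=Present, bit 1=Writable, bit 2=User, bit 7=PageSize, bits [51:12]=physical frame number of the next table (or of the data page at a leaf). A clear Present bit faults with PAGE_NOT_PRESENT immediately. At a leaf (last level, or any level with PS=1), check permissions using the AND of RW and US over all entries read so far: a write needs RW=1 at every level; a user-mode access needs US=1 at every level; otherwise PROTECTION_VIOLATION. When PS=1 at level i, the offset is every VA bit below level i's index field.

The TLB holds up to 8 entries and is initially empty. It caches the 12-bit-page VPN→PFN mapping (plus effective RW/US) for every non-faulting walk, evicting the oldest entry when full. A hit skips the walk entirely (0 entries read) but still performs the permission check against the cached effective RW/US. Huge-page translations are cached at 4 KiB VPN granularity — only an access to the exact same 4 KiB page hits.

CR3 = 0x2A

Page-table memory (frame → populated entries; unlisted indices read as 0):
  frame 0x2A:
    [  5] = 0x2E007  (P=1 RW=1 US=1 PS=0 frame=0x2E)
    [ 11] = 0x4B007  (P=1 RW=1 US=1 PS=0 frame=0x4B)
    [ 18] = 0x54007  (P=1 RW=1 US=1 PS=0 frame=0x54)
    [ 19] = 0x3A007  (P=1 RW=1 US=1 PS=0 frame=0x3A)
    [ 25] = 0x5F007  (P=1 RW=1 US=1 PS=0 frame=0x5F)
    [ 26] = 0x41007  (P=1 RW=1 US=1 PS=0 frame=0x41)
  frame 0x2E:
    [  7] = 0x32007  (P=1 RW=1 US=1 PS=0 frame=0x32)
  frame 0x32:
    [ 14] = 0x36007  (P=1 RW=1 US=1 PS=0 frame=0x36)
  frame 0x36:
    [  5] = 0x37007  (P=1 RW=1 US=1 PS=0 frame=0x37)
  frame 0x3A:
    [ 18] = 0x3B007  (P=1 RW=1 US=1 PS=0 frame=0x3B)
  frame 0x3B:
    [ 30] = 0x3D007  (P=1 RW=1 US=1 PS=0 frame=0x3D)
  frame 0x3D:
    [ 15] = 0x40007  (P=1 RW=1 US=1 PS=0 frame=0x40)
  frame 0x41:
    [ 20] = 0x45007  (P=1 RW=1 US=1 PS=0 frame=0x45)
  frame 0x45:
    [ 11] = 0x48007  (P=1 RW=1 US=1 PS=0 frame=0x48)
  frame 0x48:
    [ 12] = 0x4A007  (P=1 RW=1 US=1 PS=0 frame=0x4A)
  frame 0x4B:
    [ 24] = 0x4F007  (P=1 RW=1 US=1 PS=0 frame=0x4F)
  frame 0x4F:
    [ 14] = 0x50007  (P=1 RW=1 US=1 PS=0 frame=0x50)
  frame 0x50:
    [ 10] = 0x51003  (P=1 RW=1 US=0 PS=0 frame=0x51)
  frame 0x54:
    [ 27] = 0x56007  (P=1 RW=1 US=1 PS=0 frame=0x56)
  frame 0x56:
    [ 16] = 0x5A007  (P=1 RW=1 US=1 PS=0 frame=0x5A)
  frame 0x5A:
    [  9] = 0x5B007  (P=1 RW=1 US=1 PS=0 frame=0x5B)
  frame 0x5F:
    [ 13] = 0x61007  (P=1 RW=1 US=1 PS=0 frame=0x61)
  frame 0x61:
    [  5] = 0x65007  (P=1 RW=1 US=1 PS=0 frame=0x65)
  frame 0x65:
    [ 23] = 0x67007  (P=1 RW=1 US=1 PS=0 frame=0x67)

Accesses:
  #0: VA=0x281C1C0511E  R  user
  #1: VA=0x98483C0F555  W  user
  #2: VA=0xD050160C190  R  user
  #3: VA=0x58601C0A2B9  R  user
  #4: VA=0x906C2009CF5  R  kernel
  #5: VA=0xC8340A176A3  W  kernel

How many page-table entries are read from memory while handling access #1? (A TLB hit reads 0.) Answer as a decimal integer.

Walk each access:
#0 VA=0x281C1C0511E (r,user):
  [0] read 0x2A idx=5: raw=0x2E007 flags P=1 W=1 U=1 S=0
  [1] read 0x2E idx=7: raw=0x32007 flags P=1 W=1 U=1 S=0
  [2] read 0x32 idx=14: raw=0x36007 flags P=1 W=1 U=1 S=0
  [3] read 0x36 idx=5: raw=0x37007 flags P=1 W=1 U=1 S=0
  ✓ 0x3711E  — 4 lookups
#1 VA=0x98483C0F555 (w,user):
  [0] read 0x2A idx=19: raw=0x3A007 flags P=1 W=1 U=1 S=0
  [1] read 0x3A idx=18: raw=0x3B007 flags P=1 W=1 U=1 S=0
  [2] read 0x3B idx=30: raw=0x3D007 flags P=1 W=1 U=1 S=0
  [3] read 0x3D idx=15: raw=0x40007 flags P=1 W=1 U=1 S=0
  ✓ 0x40555  — 4 lookups
#2 VA=0xD050160C190 (r,user):
  [0] read 0x2A idx=26: raw=0x41007 flags P=1 W=1 U=1 S=0
  [1] read 0x41 idx=20: raw=0x45007 flags P=1 W=1 U=1 S=0
  [2] read 0x45 idx=11: raw=0x48007 flags P=1 W=1 U=1 S=0
  [3] read 0x48 idx=12: raw=0x4A007 flags P=1 W=1 U=1 S=0
  ✓ 0x4A190  — 4 lookups
#3 VA=0x58601C0A2B9 (r,user):
  [0] read 0x2A idx=11: raw=0x4B007 flags P=1 W=1 U=1 S=0
  [1] read 0x4B idx=24: raw=0x4F007 flags P=1 W=1 U=1 S=0
  [2] read 0x4F idx=14: raw=0x50007 flags P=1 W=1 U=1 S=0
  [3] read 0x50 idx=10: raw=0x51003 flags P=1 W=1 U=0 S=0
  ⇒ fault: PROTECTION_VIOLATION  — 4 lookups
#4 VA=0x906C2009CF5 (r,kernel):
  [0] read 0x2A idx=18: raw=0x54007 flags P=1 W=1 U=1 S=0
  [1] read 0x54 idx=27: raw=0x56007 flags P=1 W=1 U=1 S=0
  [2] read 0x56 idx=16: raw=0x5A007 flags P=1 W=1 U=1 S=0
  [3] read 0x5A idx=9: raw=0x5B007 flags P=1 W=1 U=1 S=0
  ✓ 0x5BCF5  — 4 lookups
#5 VA=0xC8340A176A3 (w,kernel):
  [0] read 0x2A idx=25: raw=0x5F007 flags P=1 W=1 U=1 S=0
  [1] read 0x5F idx=13: raw=0x61007 flags P=1 W=1 U=1 S=0
  [2] read 0x61 idx=5: raw=0x65007 flags P=1 W=1 U=1 S=0
  [3] read 0x65 idx=23: raw=0x67007 flags P=1 W=1 U=1 S=0
  ✓ 0x676A3  — 4 lookups

Entries read for #1: 4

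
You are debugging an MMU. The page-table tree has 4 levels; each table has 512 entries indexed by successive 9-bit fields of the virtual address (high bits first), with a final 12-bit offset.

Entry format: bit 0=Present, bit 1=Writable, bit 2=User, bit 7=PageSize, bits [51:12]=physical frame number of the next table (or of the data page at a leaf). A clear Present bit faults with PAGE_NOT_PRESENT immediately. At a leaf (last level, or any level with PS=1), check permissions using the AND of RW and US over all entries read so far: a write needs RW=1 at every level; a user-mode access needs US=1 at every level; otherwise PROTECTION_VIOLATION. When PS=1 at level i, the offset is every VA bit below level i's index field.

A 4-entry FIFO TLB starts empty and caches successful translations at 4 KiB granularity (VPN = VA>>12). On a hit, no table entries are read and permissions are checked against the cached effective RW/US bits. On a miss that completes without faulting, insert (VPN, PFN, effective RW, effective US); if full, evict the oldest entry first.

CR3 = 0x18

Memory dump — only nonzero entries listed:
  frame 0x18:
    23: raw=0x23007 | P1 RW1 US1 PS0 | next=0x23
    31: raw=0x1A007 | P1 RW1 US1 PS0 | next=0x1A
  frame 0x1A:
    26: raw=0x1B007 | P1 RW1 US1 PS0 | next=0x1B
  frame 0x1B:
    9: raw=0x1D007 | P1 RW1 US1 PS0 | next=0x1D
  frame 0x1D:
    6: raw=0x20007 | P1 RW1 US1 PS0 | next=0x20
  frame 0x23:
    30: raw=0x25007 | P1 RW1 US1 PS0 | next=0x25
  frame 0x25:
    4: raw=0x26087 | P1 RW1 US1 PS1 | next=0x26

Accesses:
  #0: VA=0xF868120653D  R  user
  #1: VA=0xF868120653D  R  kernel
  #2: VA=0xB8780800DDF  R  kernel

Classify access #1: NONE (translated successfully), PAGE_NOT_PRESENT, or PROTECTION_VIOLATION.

Walk each access:
#0 VA=0xF868120653D (r,user):
  L0 @0x18[31] → 0x1A007  P=1,RW=1,US=1,PS=0
  L1 @0x1A[26] → 0x1B007  P=1,RW=1,US=1,PS=0
  L2 @0x1B[9] → 0x1D007  P=1,RW=1,US=1,PS=0
  L3 @0x1D[6] → 0x20007  P=1,RW=1,US=1,PS=0
  ⇒ phys 0x2053D  [4 reads]
#1 VA=0xF868120653D (r,kernel):
  TLB hit vpn=0xF8681206 → PA=0x2053D
#2 VA=0xB8780800DDF (r,kernel):
  L0 @0x18[23] → 0x23007  P=1,RW=1,US=1,PS=0
  L1 @0x23[30] → 0x25007  P=1,RW=1,US=1,PS=0
  L2 @0x25[4] → 0x26087  P=1,RW=1,US=1,PS=1
  ⇒ phys 0x26DDF (huge @L2)  [3 reads]

Access #1 fault: NONE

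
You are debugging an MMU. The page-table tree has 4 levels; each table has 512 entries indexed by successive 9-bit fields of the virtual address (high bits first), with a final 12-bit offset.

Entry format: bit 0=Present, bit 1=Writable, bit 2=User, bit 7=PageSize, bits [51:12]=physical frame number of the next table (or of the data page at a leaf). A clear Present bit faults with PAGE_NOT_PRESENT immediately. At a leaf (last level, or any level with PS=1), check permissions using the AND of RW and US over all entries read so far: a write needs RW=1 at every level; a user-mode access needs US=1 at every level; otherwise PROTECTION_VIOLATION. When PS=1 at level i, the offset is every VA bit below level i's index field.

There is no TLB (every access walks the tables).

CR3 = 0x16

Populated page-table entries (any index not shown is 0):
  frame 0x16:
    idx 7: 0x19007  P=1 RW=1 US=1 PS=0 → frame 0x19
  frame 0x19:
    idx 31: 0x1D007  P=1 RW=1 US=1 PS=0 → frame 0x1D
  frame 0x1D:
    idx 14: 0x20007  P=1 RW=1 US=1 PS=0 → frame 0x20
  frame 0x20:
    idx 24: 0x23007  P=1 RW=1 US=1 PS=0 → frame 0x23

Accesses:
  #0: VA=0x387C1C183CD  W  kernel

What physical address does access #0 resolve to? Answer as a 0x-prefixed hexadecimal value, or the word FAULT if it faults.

Walk each access:
#0 VA=0x387C1C183CD (w,kernel):
  [0] read 0x16 idx=7: raw=0x19007 flags P=1 W=1 U=1 S=0
  [1] read 0x19 idx=31: raw=0x1D007 flags P=1 W=1 U=1 S=0
  [2] read 0x1D idx=14: raw=0x20007 flags P=1 W=1 U=1 S=0
  [3] read 0x20 idx=24: raw=0x23007 flags P=1 W=1 U=1 S=0
  ⇒ phys 0x233CD  [4 reads]

Access #0 PA: 0x233CD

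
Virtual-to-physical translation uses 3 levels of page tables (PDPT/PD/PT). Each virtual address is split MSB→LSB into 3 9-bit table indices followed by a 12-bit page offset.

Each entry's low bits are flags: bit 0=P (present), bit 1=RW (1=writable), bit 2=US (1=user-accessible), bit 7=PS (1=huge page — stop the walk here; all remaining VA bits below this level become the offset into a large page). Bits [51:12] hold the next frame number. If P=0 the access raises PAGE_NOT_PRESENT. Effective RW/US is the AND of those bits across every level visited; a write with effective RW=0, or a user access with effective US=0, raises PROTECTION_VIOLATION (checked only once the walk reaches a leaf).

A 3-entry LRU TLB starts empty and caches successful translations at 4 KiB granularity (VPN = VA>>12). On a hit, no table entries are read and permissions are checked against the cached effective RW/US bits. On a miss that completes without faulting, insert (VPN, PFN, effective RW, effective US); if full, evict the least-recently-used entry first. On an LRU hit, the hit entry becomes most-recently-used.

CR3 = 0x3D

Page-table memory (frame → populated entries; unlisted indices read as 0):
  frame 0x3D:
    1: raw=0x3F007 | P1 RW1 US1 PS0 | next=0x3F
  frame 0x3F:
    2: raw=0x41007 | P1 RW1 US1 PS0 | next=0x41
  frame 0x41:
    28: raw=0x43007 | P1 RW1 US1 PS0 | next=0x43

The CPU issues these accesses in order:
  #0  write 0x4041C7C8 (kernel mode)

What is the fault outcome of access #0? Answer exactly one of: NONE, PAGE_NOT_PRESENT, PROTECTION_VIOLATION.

Walk each access:
#0 VA=0x4041C7C8 (w,kernel):
  L0 @0x3D[1] → 0x3F007  P=1,RW=1,US=1,PS=0
  L1 @0x3F[2] → 0x41007  P=1,RW=1,US=1,PS=0
  L2 @0x41[28] → 0x43007  P=1,RW=1,US=1,PS=0
  → PA=0x437C8  (3 entries read)

Access #0 fault: NONE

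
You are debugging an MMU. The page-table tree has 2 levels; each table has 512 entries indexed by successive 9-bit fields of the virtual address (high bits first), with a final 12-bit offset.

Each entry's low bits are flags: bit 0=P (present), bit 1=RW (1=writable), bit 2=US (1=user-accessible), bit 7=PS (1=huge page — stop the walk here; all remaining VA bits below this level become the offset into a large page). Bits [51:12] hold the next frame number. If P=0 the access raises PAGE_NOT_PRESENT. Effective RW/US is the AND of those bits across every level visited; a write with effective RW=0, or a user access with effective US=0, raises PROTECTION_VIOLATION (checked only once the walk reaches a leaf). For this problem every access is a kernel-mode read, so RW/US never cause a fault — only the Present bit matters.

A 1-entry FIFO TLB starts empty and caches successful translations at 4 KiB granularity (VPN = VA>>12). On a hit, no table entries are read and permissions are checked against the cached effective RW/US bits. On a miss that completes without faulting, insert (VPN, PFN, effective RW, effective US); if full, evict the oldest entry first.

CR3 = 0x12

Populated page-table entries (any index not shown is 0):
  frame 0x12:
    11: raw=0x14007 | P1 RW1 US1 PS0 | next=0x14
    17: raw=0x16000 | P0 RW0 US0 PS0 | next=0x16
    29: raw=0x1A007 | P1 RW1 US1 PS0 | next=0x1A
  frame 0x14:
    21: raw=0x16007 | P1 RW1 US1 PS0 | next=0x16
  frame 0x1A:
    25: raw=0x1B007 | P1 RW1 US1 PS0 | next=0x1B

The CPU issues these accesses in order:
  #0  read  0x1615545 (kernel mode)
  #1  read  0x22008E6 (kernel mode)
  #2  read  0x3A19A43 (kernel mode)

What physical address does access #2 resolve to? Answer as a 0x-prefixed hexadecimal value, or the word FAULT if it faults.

Walk each access:
#0 VA=0x1615545 (r,kernel):
  [0] read 0x12 idx=11: raw=0x14007 flags P=1 W=1 U=1 S=0
  [1] read 0x14 idx=21: raw=0x16007 flags P=1 W=1 U=1 S=0
  ⇒ phys 0x16545  [2 reads]
#1 VA=0x22008E6 (r,kernel):
  [0] read 0x12 idx=17: raw=0x16000 flags P=0 W=0 U=0 S=0
  ⇒ fault: PAGE_NOT_PRESENT  — 1 lookups
#2 VA=0x3A19A43 (r,kernel):
  [0] read 0x12 idx=29: raw=0x1A007 flags P=1 W=1 U=1 S=0
  [1] read 0x1A idx=25: raw=0x1B007 flags P=1 W=1 U=1 S=0
  ⇒ phys 0x1BA43  [2 reads]

Access #2 PA: 0x1BA43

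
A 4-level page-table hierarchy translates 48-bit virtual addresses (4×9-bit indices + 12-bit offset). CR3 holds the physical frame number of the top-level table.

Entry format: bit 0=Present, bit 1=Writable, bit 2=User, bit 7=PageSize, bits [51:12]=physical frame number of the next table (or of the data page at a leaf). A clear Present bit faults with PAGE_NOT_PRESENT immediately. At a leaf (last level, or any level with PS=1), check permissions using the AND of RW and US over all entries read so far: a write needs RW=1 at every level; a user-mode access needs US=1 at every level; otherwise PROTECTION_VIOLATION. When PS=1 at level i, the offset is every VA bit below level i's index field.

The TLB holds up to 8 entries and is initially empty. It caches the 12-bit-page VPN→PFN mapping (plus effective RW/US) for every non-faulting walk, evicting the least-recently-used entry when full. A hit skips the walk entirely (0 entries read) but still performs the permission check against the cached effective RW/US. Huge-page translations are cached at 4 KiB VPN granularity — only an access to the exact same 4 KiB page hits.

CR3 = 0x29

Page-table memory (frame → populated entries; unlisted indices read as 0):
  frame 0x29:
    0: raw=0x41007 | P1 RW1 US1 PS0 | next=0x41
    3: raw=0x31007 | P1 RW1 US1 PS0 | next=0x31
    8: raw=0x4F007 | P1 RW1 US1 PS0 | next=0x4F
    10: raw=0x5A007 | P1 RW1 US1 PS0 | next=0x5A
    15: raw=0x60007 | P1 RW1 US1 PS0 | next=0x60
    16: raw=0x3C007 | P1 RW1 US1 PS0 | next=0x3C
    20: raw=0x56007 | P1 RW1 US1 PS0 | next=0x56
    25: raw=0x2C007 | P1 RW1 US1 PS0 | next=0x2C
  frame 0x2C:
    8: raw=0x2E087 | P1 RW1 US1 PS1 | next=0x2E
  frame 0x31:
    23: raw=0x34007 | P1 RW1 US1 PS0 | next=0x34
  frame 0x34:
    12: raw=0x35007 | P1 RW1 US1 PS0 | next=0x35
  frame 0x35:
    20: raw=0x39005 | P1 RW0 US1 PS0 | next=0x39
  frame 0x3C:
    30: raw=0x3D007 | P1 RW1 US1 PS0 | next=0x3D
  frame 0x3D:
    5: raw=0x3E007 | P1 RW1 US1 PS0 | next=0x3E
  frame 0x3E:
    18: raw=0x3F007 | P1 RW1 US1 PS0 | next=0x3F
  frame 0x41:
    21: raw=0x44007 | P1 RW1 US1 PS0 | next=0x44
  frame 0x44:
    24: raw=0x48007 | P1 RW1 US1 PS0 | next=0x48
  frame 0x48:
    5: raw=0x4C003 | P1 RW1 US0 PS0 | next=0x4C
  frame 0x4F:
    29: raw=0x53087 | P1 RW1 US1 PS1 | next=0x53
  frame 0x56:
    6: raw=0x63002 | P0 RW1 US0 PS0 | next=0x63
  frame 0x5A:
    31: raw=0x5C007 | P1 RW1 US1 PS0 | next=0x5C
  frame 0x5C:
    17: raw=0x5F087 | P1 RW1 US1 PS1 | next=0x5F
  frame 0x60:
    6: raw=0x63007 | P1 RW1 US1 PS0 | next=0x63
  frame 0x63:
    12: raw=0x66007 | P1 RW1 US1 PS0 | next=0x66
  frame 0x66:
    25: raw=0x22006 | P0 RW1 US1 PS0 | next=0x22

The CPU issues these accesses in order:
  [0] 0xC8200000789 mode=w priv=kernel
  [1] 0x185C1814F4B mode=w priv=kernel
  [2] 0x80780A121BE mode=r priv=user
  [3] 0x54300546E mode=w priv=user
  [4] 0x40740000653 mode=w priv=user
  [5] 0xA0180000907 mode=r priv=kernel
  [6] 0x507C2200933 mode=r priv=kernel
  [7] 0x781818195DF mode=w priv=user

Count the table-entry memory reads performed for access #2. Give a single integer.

Per-access translation:
#0 VA=0xC8200000789 (w,kernel):
  L0: frame=0x29 idx=25 entry=0x2C007 [P=1 RW=1 US=1 PS=0]
  L1: frame=0x2C idx=8 entry=0x2E087 [P=1 RW=1 US=1 PS=1]
  ✓ 0x2E789 (huge @L1)  — 2 lookups
#1 VA=0x185C1814F4B (w,kernel):
  L0: frame=0x29 idx=3 entry=0x31007 [P=1 RW=1 US=1 PS=0]
  L1: frame=0x31 idx=23 entry=0x34007 [P=1 RW=1 US=1 PS=0]
  L2: frame=0x34 idx=12 entry=0x35007 [P=1 RW=1 US=1 PS=0]
  L3: frame=0x35 idx=20 entry=0x39005 [P=1 RW=0 US=1 PS=0]
  ⇒ fault: PROTECTION_VIOLATION  — 4 lookups
#2 VA=0x80780A121BE (r,user):
  L0: frame=0x29 idx=16 entry=0x3C007 [P=1 RW=1 US=1 PS=0]
  L1: frame=0x3C idx=30 entry=0x3D007 [P=1 RW=1 US=1 PS=0]
  L2: frame=0x3D idx=5 entry=0x3E007 [P=1 RW=1 US=1 PS=0]
  L3: frame=0x3E idx=18 entry=0x3F007 [P=1 RW=1 US=1 PS=0]
  ✓ 0x3F1BE  — 4 lookups
#3 VA=0x54300546E (w,user):
  L0: frame=0x29 idx=0 entry=0x41007 [P=1 RW=1 US=1 PS=0]
  L1: frame=0x41 idx=21 entry=0x44007 [P=1 RW=1 US=1 PS=0]
  L2: frame=0x44 idx=24 entry=0x48007 [P=1 RW=1 US=1 PS=0]
  L3: frame=0x48 idx=5 entry=0x4C003 [P=1 RW=1 US=0 PS=0]
  ⇒ fault: PROTECTION_VIOLATION  — 4 lookups
#4 VA=0x40740000653 (w,user):
  L0: frame=0x29 idx=8 entry=0x4F007 [P=1 RW=1 US=1 PS=0]
  L1: frame=0x4F idx=29 entry=0x53087 [P=1 RW=1 US=1 PS=1]
  ✓ 0x53653 (huge @L1)  — 2 lookups
#5 VA=0xA0180000907 (r,kernel):
  L0: frame=0x29 idx=20 entry=0x56007 [P=1 RW=1 US=1 PS=0]
  L1: frame=0x56 idx=6 entry=0x63002 [P=0 RW=1 US=0 PS=0]
  ⇒ fault: PAGE_NOT_PRESENT  — 2 lookups
#6 VA=0x507C2200933 (r,kernel):
  L0: frame=0x29 idx=10 entry=0x5A007 [P=1 RW=1 US=1 PS=0]
  L1: frame=0x5A idx=31 entry=0x5C007 [P=1 RW=1 US=1 PS=0]
  L2: frame=0x5C idx=17 entry=0x5F087 [P=1 RW=1 US=1 PS=1]
  ✓ 0x5F933 (huge @L2)  — 3 lookups
#7 VA=0x781818195DF (w,user):
  L0: frame=0x29 idx=15 entry=0x60007 [P=1 RW=1 US=1 PS=0]
  L1: frame=0x60 idx=6 entry=0x63007 [P=1 RW=1 US=1 PS=0]
  L2: frame=0x63 idx=12 entry=0x66007 [P=1 RW=1 US=1 PS=0]
  L3: frame=0x66 idx=25 entry=0x22006 [P=0 RW=1 US=1 PS=0]
  ⇒ fault: PAGE_NOT_PRESENT  — 4 lookups

Entries read for #2: 4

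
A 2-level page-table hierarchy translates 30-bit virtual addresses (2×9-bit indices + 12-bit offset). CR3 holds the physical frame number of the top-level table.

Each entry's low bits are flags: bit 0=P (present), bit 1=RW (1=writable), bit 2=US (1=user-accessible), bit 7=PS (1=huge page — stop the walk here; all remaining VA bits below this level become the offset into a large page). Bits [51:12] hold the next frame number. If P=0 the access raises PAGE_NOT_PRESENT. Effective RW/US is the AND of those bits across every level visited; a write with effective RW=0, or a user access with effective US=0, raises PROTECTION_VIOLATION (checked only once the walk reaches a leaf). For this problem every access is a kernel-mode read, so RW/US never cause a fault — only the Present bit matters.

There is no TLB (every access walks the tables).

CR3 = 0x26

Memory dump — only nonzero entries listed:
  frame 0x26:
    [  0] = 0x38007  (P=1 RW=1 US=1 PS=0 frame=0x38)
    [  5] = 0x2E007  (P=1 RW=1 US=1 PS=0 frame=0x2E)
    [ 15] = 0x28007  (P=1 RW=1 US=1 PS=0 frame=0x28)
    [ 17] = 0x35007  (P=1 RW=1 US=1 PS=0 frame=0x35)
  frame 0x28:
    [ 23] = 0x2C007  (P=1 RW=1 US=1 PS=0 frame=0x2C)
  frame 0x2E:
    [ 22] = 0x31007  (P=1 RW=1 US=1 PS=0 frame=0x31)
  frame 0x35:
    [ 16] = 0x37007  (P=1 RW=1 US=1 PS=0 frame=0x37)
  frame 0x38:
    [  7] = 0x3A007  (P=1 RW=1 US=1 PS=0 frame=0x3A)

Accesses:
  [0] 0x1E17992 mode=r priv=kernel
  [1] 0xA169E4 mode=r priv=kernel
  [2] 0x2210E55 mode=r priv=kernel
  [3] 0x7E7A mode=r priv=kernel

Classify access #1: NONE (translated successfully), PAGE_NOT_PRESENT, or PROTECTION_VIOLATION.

Trace:
#0 VA=0x1E17992 (r,kernel):
  [0] read 0x26 idx=15: raw=0x28007 flags P=1 W=1 U=1 S=0
  [1] read 0x28 idx=23: raw=0x2C007 flags P=1 W=1 U=1 S=0
  → PA=0x2C992  (2 entries read)
#1 VA=0xA169E4 (r,kernel):
  [0] read 0x26 idx=5: raw=0x2E007 flags P=1 W=1 U=1 S=0
  [1] read 0x2E idx=22: raw=0x31007 flags P=1 W=1 U=1 S=0
  → PA=0x319E4  (2 entries read)
#2 VA=0x2210E55 (r,kernel):
  [0] read 0x26 idx=17: raw=0x35007 flags P=1 W=1 U=1 S=0
  [1] read 0x35 idx=16: raw=0x37007 flags P=1 W=1 U=1 S=0
  → PA=0x37E55  (2 entries read)
#3 VA=0x7E7A (r,kernel):
  [0] read 0x26 idx=0: raw=0x38007 flags P=1 W=1 U=1 S=0
  [1] read 0x38 idx=7: raw=0x3A007 flags P=1 W=1 U=1 S=0
  → PA=0x3AE7A  (2 entries read)

Access #1 fault: NONE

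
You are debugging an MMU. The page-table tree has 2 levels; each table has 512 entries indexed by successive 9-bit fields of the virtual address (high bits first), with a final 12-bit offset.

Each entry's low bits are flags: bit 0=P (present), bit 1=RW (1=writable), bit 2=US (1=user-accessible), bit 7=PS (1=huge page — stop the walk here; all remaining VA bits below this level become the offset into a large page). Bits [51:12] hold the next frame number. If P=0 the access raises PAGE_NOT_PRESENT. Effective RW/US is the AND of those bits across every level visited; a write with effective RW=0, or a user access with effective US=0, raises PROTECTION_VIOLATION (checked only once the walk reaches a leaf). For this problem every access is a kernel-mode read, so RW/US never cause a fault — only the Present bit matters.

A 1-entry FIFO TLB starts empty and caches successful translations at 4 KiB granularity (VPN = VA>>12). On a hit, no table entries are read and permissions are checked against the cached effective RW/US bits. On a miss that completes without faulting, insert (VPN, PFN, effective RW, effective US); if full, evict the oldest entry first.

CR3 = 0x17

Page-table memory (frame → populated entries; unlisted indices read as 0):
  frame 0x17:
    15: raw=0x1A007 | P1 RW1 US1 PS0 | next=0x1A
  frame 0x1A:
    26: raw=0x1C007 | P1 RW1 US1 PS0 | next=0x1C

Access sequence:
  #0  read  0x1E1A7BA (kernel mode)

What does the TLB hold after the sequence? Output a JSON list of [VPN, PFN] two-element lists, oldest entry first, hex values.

Walk each access:
#0 VA=0x1E1A7BA (r,kernel):
  L0 @0x17[15] → 0x1A007  P=1,RW=1,US=1,PS=0
  L1 @0x1A[26] → 0x1C007  P=1,RW=1,US=1,PS=0
  ⇒ phys 0x1C7BA  [2 reads]

TLB: [["0x1E1A", "0x1C"]]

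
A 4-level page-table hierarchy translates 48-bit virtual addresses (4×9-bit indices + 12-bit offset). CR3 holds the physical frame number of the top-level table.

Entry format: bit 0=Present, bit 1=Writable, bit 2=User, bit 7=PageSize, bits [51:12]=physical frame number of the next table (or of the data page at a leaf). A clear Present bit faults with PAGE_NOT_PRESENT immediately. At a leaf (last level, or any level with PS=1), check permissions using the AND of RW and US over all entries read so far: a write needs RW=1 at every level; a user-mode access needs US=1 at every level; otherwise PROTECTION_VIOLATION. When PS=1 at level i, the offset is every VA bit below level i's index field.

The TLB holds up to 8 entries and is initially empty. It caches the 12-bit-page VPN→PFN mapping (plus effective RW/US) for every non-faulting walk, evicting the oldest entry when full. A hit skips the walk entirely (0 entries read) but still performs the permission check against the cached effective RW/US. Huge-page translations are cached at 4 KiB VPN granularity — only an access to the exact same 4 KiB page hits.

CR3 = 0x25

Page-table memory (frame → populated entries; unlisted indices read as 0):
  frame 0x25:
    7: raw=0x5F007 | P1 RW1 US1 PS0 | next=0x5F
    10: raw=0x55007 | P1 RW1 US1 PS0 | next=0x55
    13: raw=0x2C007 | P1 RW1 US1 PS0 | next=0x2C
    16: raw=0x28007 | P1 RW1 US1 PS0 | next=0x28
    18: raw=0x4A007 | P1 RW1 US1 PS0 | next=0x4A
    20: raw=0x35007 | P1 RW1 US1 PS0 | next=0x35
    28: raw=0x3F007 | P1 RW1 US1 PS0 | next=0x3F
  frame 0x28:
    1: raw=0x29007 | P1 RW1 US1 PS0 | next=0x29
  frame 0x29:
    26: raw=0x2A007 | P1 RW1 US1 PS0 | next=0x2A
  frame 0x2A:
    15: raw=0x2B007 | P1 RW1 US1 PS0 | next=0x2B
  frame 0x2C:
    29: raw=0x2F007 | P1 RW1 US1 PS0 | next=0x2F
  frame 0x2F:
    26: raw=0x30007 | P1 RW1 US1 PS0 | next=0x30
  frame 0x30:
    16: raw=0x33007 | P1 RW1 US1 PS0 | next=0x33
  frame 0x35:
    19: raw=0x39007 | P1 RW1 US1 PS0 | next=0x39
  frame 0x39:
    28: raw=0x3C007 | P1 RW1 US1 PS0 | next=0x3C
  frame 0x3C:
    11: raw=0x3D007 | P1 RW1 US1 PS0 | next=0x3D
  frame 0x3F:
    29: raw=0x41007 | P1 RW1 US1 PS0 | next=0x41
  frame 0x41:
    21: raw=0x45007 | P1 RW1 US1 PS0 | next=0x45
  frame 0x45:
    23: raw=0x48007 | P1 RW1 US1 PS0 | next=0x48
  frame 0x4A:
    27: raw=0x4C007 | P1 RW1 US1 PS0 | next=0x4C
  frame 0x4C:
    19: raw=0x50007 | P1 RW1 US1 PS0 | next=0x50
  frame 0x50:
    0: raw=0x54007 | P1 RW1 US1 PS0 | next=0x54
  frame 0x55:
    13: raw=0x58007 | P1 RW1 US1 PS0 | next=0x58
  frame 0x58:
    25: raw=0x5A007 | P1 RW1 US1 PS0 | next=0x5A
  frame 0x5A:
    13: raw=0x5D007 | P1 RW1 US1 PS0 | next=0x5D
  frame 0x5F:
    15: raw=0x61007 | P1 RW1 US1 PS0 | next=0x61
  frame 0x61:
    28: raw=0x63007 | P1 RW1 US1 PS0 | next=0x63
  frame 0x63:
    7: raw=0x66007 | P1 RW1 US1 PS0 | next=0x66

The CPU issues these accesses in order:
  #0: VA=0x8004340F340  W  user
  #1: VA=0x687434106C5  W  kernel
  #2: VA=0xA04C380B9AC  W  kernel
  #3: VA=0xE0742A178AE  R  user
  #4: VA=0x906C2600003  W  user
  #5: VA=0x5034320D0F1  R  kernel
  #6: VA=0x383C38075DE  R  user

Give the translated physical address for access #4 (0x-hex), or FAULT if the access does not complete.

Per-access translation:
#0 VA=0x8004340F340 (w,user):
  [0] read 0x25 idx=16: raw=0x28007 flags P=1 W=1 U=1 S=0
  [1] read 0x28 idx=1: raw=0x29007 flags P=1 W=1 U=1 S=0
  [2] read 0x29 idx=26: raw=0x2A007 flags P=1 W=1 U=1 S=0
  [3] read 0x2A idx=15: raw=0x2B007 flags P=1 W=1 U=1 S=0
  ⇒ phys 0x2B340  [4 reads]
#1 VA=0x687434106C5 (w,kernel):
  [0] read 0x25 idx=13: raw=0x2C007 flags P=1 W=1 U=1 S=0
  [1] read 0x2C idx=29: raw=0x2F007 flags P=1 W=1 U=1 S=0
  [2] read 0x2F idx=26: raw=0x30007 flags P=1 W=1 U=1 S=0
  [3] read 0x30 idx=16: raw=0x33007 flags P=1 W=1 U=1 S=0
  ⇒ phys 0x336C5  [4 reads]
#2 VA=0xA04C380B9AC (w,kernel):
  [0] read 0x25 idx=20: raw=0x35007 flags P=1 W=1 U=1 S=0
  [1] read 0x35 idx=19: raw=0x39007 flags P=1 W=1 U=1 S=0
  [2] read 0x39 idx=28: raw=0x3C007 flags P=1 W=1 U=1 S=0
  [3] read 0x3C idx=11: raw=0x3D007 flags P=1 W=1 U=1 S=0
  ⇒ phys 0x3D9AC  [4 reads]
#3 VA=0xE0742A178AE (r,user):
  [0] read 0x25 idx=28: raw=0x3F007 flags P=1 W=1 U=1 S=0
  [1] read 0x3F idx=29: raw=0x41007 flags P=1 W=1 U=1 S=0
  [2] read 0x41 idx=21: raw=0x45007 flags P=1 W=1 U=1 S=0
  [3] read 0x45 idx=23: raw=0x48007 flags P=1 W=1 U=1 S=0
  ⇒ phys 0x488AE  [4 reads]
#4 VA=0x906C2600003 (w,user):
  [0] read 0x25 idx=18: raw=0x4A007 flags P=1 W=1 U=1 S=0
  [1] read 0x4A idx=27: raw=0x4C007 flags P=1 W=1 U=1 S=0
  [2] read 0x4C idx=19: raw=0x50007 flags P=1 W=1 U=1 S=0
  [3] read 0x50 idx=0: raw=0x54007 flags P=1 W=1 U=1 S=0
  ⇒ phys 0x54003  [4 reads]
#5 VA=0x5034320D0F1 (r,kernel):
  [0] read 0x25 idx=10: raw=0x55007 flags P=1 W=1 U=1 S=0
  [1] read 0x55 idx=13: raw=0x58007 flags P=1 W=1 U=1 S=0
  [2] read 0x58 idx=25: raw=0x5A007 flags P=1 W=1 U=1 S=0
  [3] read 0x5A idx=13: raw=0x5D007 flags P=1 W=1 U=1 S=0
  ⇒ phys 0x5D0F1  [4 reads]
#6 VA=0x383C38075DE (r,user):
  [0] read 0x25 idx=7: raw=0x5F007 flags P=1 W=1 U=1 S=0
  [1] read 0x5F idx=15: raw=0x61007 flags P=1 W=1 U=1 S=0
  [2] read 0x61 idx=28: raw=0x63007 flags P=1 W=1 U=1 S=0
  [3] read 0x63 idx=7: raw=0x66007 flags P=1 W=1 U=1 S=0
  ⇒ phys 0x665DE  [4 reads]

Access #4 PA: 0x54003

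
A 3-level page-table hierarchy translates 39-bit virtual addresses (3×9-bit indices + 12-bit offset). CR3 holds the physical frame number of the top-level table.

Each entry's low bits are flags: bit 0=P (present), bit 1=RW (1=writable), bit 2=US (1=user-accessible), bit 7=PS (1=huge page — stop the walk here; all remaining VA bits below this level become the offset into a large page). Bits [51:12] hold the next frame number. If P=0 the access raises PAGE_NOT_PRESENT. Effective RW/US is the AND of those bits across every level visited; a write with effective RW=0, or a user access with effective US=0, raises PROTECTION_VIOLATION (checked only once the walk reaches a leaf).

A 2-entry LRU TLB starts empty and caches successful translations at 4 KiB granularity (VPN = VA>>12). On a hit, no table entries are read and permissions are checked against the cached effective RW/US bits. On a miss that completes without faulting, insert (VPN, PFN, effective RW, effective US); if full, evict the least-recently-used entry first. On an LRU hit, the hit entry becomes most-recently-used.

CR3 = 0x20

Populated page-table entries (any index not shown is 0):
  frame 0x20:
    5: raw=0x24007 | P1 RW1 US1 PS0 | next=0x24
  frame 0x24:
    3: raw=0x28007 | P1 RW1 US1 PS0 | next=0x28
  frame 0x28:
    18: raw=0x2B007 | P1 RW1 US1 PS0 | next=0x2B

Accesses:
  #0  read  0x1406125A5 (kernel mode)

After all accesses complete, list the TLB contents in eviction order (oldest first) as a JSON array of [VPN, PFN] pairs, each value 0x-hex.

Walk each access:
#0 VA=0x1406125A5 (r,kernel):
  L0: frame=0x20 idx=5 entry=0x24007 [P=1 RW=1 US=1 PS=0]
  L1: frame=0x24 idx=3 entry=0x28007 [P=1 RW=1 US=1 PS=0]
  L2: frame=0x28 idx=18 entry=0x2B007 [P=1 RW=1 US=1 PS=0]
  ⇒ phys 0x2B5A5  [3 reads]

TLB: [["0x140612", "0x2B"]]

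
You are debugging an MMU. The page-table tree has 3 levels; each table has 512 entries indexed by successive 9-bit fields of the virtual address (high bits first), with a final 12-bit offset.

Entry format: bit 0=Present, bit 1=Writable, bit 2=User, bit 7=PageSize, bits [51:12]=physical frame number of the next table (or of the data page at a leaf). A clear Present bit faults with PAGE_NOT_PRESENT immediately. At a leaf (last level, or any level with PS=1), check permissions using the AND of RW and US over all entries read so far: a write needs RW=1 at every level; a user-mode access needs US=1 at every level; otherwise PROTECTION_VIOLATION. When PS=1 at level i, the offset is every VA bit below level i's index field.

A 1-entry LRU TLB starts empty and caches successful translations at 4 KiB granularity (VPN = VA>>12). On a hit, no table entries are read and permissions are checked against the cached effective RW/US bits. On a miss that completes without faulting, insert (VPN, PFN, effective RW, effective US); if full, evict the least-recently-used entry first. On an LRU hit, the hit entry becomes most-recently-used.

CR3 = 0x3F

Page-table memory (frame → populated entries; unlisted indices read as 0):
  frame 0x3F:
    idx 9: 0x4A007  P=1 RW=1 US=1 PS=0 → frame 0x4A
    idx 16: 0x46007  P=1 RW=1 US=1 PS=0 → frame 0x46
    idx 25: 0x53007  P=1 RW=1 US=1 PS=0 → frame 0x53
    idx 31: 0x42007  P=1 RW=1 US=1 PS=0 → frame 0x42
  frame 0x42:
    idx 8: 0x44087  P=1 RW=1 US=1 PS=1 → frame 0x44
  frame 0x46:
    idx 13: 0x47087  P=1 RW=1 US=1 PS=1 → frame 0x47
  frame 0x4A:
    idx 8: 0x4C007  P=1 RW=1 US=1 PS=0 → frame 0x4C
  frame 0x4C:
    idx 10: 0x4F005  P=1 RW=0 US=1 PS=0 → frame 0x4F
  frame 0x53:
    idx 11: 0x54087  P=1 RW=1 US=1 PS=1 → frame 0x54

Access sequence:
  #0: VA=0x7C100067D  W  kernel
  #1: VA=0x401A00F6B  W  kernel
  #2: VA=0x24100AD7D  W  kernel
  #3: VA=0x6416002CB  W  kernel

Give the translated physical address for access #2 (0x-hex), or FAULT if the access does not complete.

Walk each access:
#0 VA=0x7C100067D (w,kernel):
  [0] read 0x3F idx=31: raw=0x42007 flags P=1 W=1 U=1 S=0
  [1] read 0x42 idx=8: raw=0x44087 flags P=1 W=1 U=1 S=1
  ⇒ phys 0x4467D (huge @L1)  [2 reads]
#1 VA=0x401A00F6B (w,kernel):
  [0] read 0x3F idx=16: raw=0x46007 flags P=1 W=1 U=1 S=0
  [1] read 0x46 idx=13: raw=0x47087 flags P=1 W=1 U=1 S=1
  ⇒ phys 0x47F6B (huge @L1)  [2 reads]
#2 VA=0x24100AD7D (w,kernel):
  [0] read 0x3F idx=9: raw=0x4A007 flags P=1 W=1 U=1 S=0
  [1] read 0x4A idx=8: raw=0x4C007 flags P=1 W=1 U=1 S=0
  [2] read 0x4C idx=10: raw=0x4F005 flags P=1 W=0 U=1 S=0
  ✗ PROTECTION_VIOLATION  [3 reads]
#3 VA=0x6416002CB (w,kernel):
  [0] read 0x3F idx=25: raw=0x53007 flags P=1 W=1 U=1 S=0
  [1] read 0x53 idx=11: raw=0x54087 flags P=1 W=1 U=1 S=1
  ⇒ phys 0x542CB (huge @L1)  [2 reads]

Access #2 PA: FAULT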